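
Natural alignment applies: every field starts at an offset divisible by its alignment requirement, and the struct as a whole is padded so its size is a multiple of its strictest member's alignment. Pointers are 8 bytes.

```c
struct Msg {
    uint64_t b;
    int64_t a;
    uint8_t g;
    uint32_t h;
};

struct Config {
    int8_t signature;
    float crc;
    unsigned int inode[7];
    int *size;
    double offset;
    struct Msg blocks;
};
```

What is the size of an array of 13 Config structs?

1040

Msg: 0..8  b  (8B, 8-aligned); 8..16  a  (8B, 8-aligned); 16..17  g  (1B, 1-aligned); 17..20  -- padding (3B); 20..24  h  (4B, 4-aligned); sizeof = 24, alignof = 8
0..1  signature  (1B, 1-aligned)
1..4  -- padding (3B)
4..8  crc  (4B, 4-aligned)
8..36  inode  (28B, 4-aligned)
36..40  -- padding (4B)
40..48  size  (8B, 8-aligned)
48..56  offset  (8B, 8-aligned)
56..80  blocks  (24B, 8-aligned)
sizeof = 80, alignof = 8
array of 13: 13 × 80 = 1040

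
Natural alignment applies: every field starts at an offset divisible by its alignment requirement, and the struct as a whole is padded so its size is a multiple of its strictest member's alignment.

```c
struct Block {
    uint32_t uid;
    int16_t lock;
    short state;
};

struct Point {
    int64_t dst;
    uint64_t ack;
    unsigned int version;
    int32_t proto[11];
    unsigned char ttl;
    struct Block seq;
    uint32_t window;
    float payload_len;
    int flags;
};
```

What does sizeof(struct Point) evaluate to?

Block: 0..4  uid  (4B, 4-aligned); 4..6  lock  (2B, 2-aligned); 6..8  state  (2B, 2-aligned); sizeof = 8, alignof = 4
0..8  dst  (8B, 8-aligned)
8..16  ack  (8B, 8-aligned)
16..20  version  (4B, 4-aligned)
20..64  proto  (44B, 4-aligned)
64..65  ttl  (1B, 1-aligned)
65..68  -- padding (3B)
68..76  seq  (8B, 4-aligned)
76..80  window  (4B, 4-aligned)
80..84  payload_len  (4B, 4-aligned)
84..88  flags  (4B, 4-aligned)
sizeof = 88, alignof = 8

88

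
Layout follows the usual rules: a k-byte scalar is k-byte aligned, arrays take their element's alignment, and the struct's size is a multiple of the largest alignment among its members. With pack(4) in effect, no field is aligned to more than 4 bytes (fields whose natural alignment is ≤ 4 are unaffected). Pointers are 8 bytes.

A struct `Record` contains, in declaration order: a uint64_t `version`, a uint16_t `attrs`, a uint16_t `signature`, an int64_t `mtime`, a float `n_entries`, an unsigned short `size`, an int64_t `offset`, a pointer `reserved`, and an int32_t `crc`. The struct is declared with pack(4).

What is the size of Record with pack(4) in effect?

@0: version [8B, align 4] → 8
@8: attrs [2B, align 2] → 10
@10: signature [2B, align 2] → 12
@12: mtime [8B, align 4] → 20
@20: n_entries [4B, align 4] → 24
@24: size [2B, align 2] → 26
+2 pad (align 4)
@28: offset [8B, align 4] → 36
@36: reserved [8B, align 4] → 44
@44: crc [4B, align 4] → 48
size 48, align 4

48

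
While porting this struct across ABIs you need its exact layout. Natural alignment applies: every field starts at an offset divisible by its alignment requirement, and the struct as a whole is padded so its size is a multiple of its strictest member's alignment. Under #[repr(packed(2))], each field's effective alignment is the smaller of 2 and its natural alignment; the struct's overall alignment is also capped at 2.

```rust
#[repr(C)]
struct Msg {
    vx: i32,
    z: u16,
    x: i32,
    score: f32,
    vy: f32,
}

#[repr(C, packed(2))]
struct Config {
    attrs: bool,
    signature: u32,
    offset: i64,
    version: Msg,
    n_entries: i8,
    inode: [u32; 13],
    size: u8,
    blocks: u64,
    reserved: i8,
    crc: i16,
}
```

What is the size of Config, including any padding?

102

Msg: vx at 0 (size 4, align 4) → ends 4; z at 4 (size 2, align 2) → ends 6; pad 2 to align 4 for x; x at 8 (size 4, align 4) → ends 12; score at 12 (size 4, align 4) → ends 16; vy at 16 (size 4, align 4) → ends 20; total 20 bytes, alignment 4
attrs at 0 (size 1, align 1) → ends 1
pad 1 to align 2 for signature
signature at 2 (size 4, align 2) → ends 6
offset at 6 (size 8, align 2) → ends 14
version at 14 (size 20, align 2) → ends 34
n_entries at 34 (size 1, align 1) → ends 35
pad 1 to align 2 for inode
inode at 36 (size 52, align 2) → ends 88
size at 88 (size 1, align 1) → ends 89
pad 1 to align 2 for blocks
blocks at 90 (size 8, align 2) → ends 98
reserved at 98 (size 1, align 1) → ends 99
pad 1 to align 2 for crc
crc at 100 (size 2, align 2) → ends 102
total 102 bytes, alignment 2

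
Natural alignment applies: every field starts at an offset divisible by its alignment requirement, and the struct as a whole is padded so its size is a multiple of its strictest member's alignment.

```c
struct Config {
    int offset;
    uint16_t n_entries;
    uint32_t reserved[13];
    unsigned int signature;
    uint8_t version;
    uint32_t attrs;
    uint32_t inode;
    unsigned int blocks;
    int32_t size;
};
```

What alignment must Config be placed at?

4

member alignments: offset=4, n_entries=2, reserved=4, signature=4, version=1, attrs=4, inode=4, blocks=4, size=4
max = 4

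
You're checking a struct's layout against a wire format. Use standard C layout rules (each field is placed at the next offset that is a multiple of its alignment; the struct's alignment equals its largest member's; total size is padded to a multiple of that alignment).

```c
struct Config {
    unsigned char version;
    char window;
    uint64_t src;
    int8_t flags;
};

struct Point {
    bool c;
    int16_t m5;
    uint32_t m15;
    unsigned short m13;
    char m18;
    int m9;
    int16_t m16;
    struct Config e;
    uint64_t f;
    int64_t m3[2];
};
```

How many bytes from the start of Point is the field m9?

12

Config: @0: version [1B, align 1] → 1; @1: window [1B, align 1] → 2; +6 pad (align 8); @8: src [8B, align 8] → 16; @16: flags [1B, align 1] → 17; +7 tail pad (align 8); size 24, align 8
@0: c [1B, align 1] → 1
+1 pad (align 2)
@2: m5 [2B, align 2] → 4
@4: m15 [4B, align 4] → 8
@8: m13 [2B, align 2] → 10
@10: m18 [1B, align 1] → 11
+1 pad (align 4)
@12: m9 [4B, align 4] → 16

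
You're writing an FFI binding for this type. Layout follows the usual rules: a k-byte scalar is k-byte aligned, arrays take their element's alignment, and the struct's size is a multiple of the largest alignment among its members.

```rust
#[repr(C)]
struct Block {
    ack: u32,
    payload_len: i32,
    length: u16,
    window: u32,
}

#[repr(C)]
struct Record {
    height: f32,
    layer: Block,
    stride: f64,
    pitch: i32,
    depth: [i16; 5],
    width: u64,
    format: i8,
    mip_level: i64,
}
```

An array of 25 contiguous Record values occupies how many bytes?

Block: 0..4  ack  (4B, 4-aligned); 4..8  payload_len  (4B, 4-aligned); 8..10  length  (2B, 2-aligned); 10..12  -- padding (2B); 12..16  window  (4B, 4-aligned); sizeof = 16, alignof = 4
0..4  height  (4B, 4-aligned)
4..20  layer  (16B, 4-aligned)
20..24  -- padding (4B)
24..32  stride  (8B, 8-aligned)
32..36  pitch  (4B, 4-aligned)
36..46  depth  (10B, 2-aligned)
46..48  -- padding (2B)
48..56  width  (8B, 8-aligned)
56..57  format  (1B, 1-aligned)
57..64  -- padding (7B)
64..72  mip_level  (8B, 8-aligned)
sizeof = 72, alignof = 8
array of 25: 25 × 72 = 1800

1800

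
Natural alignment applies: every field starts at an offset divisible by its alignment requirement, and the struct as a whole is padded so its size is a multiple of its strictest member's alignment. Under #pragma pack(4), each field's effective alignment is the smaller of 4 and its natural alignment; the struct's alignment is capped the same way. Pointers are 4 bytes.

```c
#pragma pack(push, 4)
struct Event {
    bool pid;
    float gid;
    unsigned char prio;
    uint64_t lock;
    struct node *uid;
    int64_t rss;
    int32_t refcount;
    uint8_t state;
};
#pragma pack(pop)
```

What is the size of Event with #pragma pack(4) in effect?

40

0..1  pid  (1B, 1-aligned)
1..4  -- padding (3B)
4..8  gid  (4B, 4-aligned)
8..9  prio  (1B, 1-aligned)
9..12  -- padding (3B)
12..20  lock  (8B, 4-aligned)
20..24  uid  (4B, 4-aligned)
24..32  rss  (8B, 4-aligned)
32..36  refcount  (4B, 4-aligned)
36..37  state  (1B, 1-aligned)
37..40  -- tail padding (3B)
sizeof = 40, alignof = 4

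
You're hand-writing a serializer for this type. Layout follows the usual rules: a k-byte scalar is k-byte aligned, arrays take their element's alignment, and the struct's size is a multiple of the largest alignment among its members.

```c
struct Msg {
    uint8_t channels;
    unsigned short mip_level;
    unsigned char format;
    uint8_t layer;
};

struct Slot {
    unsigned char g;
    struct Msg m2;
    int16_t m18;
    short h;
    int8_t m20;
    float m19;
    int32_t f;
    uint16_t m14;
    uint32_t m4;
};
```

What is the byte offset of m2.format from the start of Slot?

6

Msg: 0..1  channels  (1B, 1-aligned); 1..2  -- padding (1B); 2..4  mip_level  (2B, 2-aligned); 4..5  format  (1B, 1-aligned); 5..6  layer  (1B, 1-aligned); sizeof = 6, alignof = 2
0..1  g  (1B, 1-aligned)
1..2  -- padding (1B)
2..8  m2  (6B, 2-aligned)
within Msg: format at 4
2 + 4 = 6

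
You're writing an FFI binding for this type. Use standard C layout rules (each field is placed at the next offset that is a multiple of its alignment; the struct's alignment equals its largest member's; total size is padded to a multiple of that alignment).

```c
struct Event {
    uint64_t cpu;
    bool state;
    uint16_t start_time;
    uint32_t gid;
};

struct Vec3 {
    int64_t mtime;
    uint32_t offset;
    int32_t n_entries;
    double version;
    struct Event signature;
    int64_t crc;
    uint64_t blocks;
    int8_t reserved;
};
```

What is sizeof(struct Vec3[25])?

1600

Event: cpu at 0 (size 8, align 8) → ends 8; state at 8 (size 1, align 1) → ends 9; pad 1 to align 2 for start_time; start_time at 10 (size 2, align 2) → ends 12; gid at 12 (size 4, align 4) → ends 16; total 16 bytes, alignment 8
mtime at 0 (size 8, align 8) → ends 8
offset at 8 (size 4, align 4) → ends 12
n_entries at 12 (size 4, align 4) → ends 16
version at 16 (size 8, align 8) → ends 24
signature at 24 (size 16, align 8) → ends 40
crc at 40 (size 8, align 8) → ends 48
blocks at 48 (size 8, align 8) → ends 56
reserved at 56 (size 1, align 1) → ends 57
tail pad 7 to reach multiple of 8
total 64 bytes, alignment 8
array of 25: 25 × 64 = 1600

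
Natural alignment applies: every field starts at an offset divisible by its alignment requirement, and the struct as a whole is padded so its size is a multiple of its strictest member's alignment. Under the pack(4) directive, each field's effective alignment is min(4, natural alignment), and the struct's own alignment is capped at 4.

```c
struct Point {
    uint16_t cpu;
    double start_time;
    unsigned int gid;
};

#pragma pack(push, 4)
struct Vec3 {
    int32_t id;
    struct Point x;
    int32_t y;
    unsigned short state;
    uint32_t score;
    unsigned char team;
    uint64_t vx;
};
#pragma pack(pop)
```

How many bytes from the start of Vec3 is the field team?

40

Point: @0: cpu [2B, align 2] → 2; +6 pad (align 8); @8: start_time [8B, align 8] → 16; @16: gid [4B, align 4] → 20; +4 tail pad (align 8); size 24, align 8
@0: id [4B, align 4] → 4
@4: x [24B, align 4] → 28
@28: y [4B, align 4] → 32
@32: state [2B, align 2] → 34
+2 pad (align 4)
@36: score [4B, align 4] → 40
@40: team [1B, align 1] → 41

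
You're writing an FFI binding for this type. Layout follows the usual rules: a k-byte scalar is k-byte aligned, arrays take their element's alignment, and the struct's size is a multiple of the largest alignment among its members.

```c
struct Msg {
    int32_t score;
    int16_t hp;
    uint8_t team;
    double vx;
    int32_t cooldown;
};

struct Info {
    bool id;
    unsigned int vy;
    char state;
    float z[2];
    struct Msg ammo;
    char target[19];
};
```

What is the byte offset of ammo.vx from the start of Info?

32

Msg: @0: score [4B, align 4] → 4; @4: hp [2B, align 2] → 6; @6: team [1B, align 1] → 7; +1 pad (align 8); @8: vx [8B, align 8] → 16; @16: cooldown [4B, align 4] → 20; +4 tail pad (align 8); size 24, align 8
@0: id [1B, align 1] → 1
+3 pad (align 4)
@4: vy [4B, align 4] → 8
@8: state [1B, align 1] → 9
+3 pad (align 4)
@12: z [8B, align 4] → 20
+4 pad (align 8)
@24: ammo [24B, align 8] → 48
within Msg: vx at 8
24 + 8 = 32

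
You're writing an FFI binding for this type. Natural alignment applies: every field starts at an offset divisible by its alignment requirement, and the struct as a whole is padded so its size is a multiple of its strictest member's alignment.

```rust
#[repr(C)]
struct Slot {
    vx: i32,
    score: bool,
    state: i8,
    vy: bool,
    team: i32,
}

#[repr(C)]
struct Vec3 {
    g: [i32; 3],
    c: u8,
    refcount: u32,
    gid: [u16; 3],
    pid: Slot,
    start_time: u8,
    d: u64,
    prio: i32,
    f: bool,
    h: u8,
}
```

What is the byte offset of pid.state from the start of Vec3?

Slot: 0..4  vx  (4B, 4-aligned); 4..5  score  (1B, 1-aligned); 5..6  state  (1B, 1-aligned); 6..7  vy  (1B, 1-aligned); 7..8  -- padding (1B); 8..12  team  (4B, 4-aligned); sizeof = 12, alignof = 4
0..12  g  (12B, 4-aligned)
12..13  c  (1B, 1-aligned)
13..16  -- padding (3B)
16..20  refcount  (4B, 4-aligned)
20..26  gid  (6B, 2-aligned)
26..28  -- padding (2B)
28..40  pid  (12B, 4-aligned)
within Slot: state at 5
28 + 5 = 33

33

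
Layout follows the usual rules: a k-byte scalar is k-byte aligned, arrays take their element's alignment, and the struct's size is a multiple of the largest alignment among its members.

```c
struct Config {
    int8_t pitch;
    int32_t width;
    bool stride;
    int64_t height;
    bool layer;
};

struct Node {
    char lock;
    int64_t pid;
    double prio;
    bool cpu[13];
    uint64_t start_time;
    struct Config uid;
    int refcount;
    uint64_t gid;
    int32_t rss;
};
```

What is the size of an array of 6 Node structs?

624

Config: pitch at 0 (size 1, align 1) → ends 1; pad 3 to align 4 for width; width at 4 (size 4, align 4) → ends 8; stride at 8 (size 1, align 1) → ends 9; pad 7 to align 8 for height; height at 16 (size 8, align 8) → ends 24; layer at 24 (size 1, align 1) → ends 25; tail pad 7 to reach multiple of 8; total 32 bytes, alignment 8
lock at 0 (size 1, align 1) → ends 1
pad 7 to align 8 for pid
pid at 8 (size 8, align 8) → ends 16
prio at 16 (size 8, align 8) → ends 24
cpu at 24 (size 13, align 1) → ends 37
pad 3 to align 8 for start_time
start_time at 40 (size 8, align 8) → ends 48
uid at 48 (size 32, align 8) → ends 80
refcount at 80 (size 4, align 4) → ends 84
pad 4 to align 8 for gid
gid at 88 (size 8, align 8) → ends 96
rss at 96 (size 4, align 4) → ends 100
tail pad 4 to reach multiple of 8
total 104 bytes, alignment 8
array of 6: 6 × 104 = 624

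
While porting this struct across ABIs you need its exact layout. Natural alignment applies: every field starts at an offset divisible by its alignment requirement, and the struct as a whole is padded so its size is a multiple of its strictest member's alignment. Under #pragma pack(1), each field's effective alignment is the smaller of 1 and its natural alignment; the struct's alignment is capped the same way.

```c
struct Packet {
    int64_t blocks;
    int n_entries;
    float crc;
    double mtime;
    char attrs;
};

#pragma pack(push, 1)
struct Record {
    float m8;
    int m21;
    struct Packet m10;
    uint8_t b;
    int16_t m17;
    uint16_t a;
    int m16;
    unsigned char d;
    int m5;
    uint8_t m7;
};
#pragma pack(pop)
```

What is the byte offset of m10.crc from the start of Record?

20

Packet: @0: blocks [8B, align 8] → 8; @8: n_entries [4B, align 4] → 12; @12: crc [4B, align 4] → 16; @16: mtime [8B, align 8] → 24; @24: attrs [1B, align 1] → 25; +7 tail pad (align 8); size 32, align 8
@0: m8 [4B, align 1] → 4
@4: m21 [4B, align 1] → 8
@8: m10 [32B, align 1] → 40
within Packet: crc at 12
8 + 12 = 20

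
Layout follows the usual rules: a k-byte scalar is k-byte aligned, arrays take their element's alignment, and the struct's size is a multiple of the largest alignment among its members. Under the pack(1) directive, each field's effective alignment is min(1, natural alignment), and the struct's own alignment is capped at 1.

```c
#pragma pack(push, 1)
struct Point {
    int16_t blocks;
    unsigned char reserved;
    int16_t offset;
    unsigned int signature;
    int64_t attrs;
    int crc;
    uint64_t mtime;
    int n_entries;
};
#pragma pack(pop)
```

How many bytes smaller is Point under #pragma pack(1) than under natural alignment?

natural layout:
  @0: blocks [2B, align 2] → 2
  @2: reserved [1B, align 1] → 3
  +1 pad (align 2)
  @4: offset [2B, align 2] → 6
  +2 pad (align 4)
  @8: signature [4B, align 4] → 12
  +4 pad (align 8)
  @16: attrs [8B, align 8] → 24
  @24: crc [4B, align 4] → 28
  +4 pad (align 8)
  @32: mtime [8B, align 8] → 40
  @40: n_entries [4B, align 4] → 44
  +4 tail pad (align 8)
  size 48, align 8
packed(1) layout:
  @0: blocks [2B, align 1] → 2
  @2: reserved [1B, align 1] → 3
  @3: offset [2B, align 1] → 5
  @5: signature [4B, align 1] → 9
  @9: attrs [8B, align 1] → 17
  @17: crc [4B, align 1] → 21
  @21: mtime [8B, align 1] → 29
  @29: n_entries [4B, align 1] → 33
  size 33, align 1
48 − 33 = 15

15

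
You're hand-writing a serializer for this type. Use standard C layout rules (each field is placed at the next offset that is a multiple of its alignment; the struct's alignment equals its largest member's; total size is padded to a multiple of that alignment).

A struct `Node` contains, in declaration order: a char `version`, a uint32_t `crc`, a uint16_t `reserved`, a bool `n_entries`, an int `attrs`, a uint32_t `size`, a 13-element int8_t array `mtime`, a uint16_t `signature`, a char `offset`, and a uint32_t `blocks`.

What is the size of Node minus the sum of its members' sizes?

8

0..1  version  (1B, 1-aligned)
1..4  -- padding (3B)
4..8  crc  (4B, 4-aligned)
8..10  reserved  (2B, 2-aligned)
10..11  n_entries  (1B, 1-aligned)
11..12  -- padding (1B)
12..16  attrs  (4B, 4-aligned)
16..20  size  (4B, 4-aligned)
20..33  mtime  (13B, 1-aligned)
33..34  -- padding (1B)
34..36  signature  (2B, 2-aligned)
36..37  offset  (1B, 1-aligned)
37..40  -- padding (3B)
40..44  blocks  (4B, 4-aligned)
sizeof = 44, alignof = 4
data bytes 36, size 44 → padding 8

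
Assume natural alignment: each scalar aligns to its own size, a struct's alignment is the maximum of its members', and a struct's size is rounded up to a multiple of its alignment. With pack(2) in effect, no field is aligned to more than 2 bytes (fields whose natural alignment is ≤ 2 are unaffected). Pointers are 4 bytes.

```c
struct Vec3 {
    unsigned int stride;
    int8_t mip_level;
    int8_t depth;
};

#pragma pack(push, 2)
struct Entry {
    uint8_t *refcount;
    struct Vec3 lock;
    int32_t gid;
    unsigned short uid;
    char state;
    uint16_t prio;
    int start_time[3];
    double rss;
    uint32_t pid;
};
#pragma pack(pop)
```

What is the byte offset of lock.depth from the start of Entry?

9

Vec3: stride at 0 (size 4, align 4) → ends 4; mip_level at 4 (size 1, align 1) → ends 5; depth at 5 (size 1, align 1) → ends 6; tail pad 2 to reach multiple of 4; total 8 bytes, alignment 4
refcount at 0 (size 4, align 2) → ends 4
lock at 4 (size 8, align 2) → ends 12
within Vec3: depth at 5
4 + 5 = 9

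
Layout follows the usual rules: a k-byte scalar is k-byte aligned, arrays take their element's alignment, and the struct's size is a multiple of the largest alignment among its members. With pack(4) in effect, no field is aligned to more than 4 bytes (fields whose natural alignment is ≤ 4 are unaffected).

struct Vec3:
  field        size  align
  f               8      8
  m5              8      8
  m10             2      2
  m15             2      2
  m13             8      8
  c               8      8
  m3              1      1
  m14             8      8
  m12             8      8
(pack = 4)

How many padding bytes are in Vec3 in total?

0..8  f  (8B, 4-aligned)
8..16  m5  (8B, 4-aligned)
16..18  m10  (2B, 2-aligned)
18..20  m15  (2B, 2-aligned)
20..28  m13  (8B, 4-aligned)
28..36  c  (8B, 4-aligned)
36..37  m3  (1B, 1-aligned)
37..40  -- padding (3B)
40..48  m14  (8B, 4-aligned)
48..56  m12  (8B, 4-aligned)
sizeof = 56, alignof = 4
data bytes 53, size 56 → padding 3

3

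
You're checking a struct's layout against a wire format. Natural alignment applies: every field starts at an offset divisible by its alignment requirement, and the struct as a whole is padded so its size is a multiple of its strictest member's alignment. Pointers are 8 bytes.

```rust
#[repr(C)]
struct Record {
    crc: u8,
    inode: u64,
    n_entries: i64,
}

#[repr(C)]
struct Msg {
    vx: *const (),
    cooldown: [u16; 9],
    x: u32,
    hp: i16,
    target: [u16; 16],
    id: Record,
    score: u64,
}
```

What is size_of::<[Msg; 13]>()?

Record: crc at 0 (size 1, align 1) → ends 1; pad 7 to align 8 for inode; inode at 8 (size 8, align 8) → ends 16; n_entries at 16 (size 8, align 8) → ends 24; total 24 bytes, alignment 8
vx at 0 (size 8, align 8) → ends 8
cooldown at 8 (size 18, align 2) → ends 26
pad 2 to align 4 for x
x at 28 (size 4, align 4) → ends 32
hp at 32 (size 2, align 2) → ends 34
target at 34 (size 32, align 2) → ends 66
pad 6 to align 8 for id
id at 72 (size 24, align 8) → ends 96
score at 96 (size 8, align 8) → ends 104
total 104 bytes, alignment 8
array of 13: 13 × 104 = 1352

1352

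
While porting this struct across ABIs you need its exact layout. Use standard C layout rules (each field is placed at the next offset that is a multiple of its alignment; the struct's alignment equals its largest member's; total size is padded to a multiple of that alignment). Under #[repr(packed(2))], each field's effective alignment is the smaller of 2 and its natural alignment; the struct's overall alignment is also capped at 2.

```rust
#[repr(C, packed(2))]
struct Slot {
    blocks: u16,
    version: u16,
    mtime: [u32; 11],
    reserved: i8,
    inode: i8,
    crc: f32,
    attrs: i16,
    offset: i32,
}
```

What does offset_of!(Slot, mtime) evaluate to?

@0: blocks [2B, align 2] → 2
@2: version [2B, align 2] → 4
@4: mtime [44B, align 2] → 48

4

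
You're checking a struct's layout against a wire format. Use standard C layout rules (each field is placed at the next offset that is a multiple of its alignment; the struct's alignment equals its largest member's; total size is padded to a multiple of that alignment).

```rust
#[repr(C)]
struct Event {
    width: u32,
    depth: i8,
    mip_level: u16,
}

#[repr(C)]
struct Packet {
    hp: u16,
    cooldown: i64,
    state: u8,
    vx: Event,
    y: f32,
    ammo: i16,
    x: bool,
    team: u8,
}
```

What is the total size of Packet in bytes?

40

Event: width at 0 (size 4, align 4) → ends 4; depth at 4 (size 1, align 1) → ends 5; pad 1 to align 2 for mip_level; mip_level at 6 (size 2, align 2) → ends 8; total 8 bytes, alignment 4
hp at 0 (size 2, align 2) → ends 2
pad 6 to align 8 for cooldown
cooldown at 8 (size 8, align 8) → ends 16
state at 16 (size 1, align 1) → ends 17
pad 3 to align 4 for vx
vx at 20 (size 8, align 4) → ends 28
y at 28 (size 4, align 4) → ends 32
ammo at 32 (size 2, align 2) → ends 34
x at 34 (size 1, align 1) → ends 35
team at 35 (size 1, align 1) → ends 36
tail pad 4 to reach multiple of 8
total 40 bytes, alignment 8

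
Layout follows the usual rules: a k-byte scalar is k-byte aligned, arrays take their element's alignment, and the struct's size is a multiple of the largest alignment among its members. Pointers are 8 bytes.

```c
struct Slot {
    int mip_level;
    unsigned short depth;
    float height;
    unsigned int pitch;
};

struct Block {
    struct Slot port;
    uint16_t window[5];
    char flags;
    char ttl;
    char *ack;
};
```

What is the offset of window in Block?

Slot: @0: mip_level [4B, align 4] → 4; @4: depth [2B, align 2] → 6; +2 pad (align 4); @8: height [4B, align 4] → 12; @12: pitch [4B, align 4] → 16; size 16, align 4
@0: port [16B, align 4] → 16
@16: window [10B, align 2] → 26

16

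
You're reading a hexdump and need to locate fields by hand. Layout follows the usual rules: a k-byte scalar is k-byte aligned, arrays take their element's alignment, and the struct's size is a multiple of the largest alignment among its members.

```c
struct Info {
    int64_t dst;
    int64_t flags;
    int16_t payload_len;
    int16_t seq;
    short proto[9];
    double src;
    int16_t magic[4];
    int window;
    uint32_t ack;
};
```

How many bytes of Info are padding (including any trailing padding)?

2

@0: dst [8B, align 8] → 8
@8: flags [8B, align 8] → 16
@16: payload_len [2B, align 2] → 18
@18: seq [2B, align 2] → 20
@20: proto [18B, align 2] → 38
+2 pad (align 8)
@40: src [8B, align 8] → 48
@48: magic [8B, align 2] → 56
@56: window [4B, align 4] → 60
@60: ack [4B, align 4] → 64
size 64, align 8
data bytes 62, size 64 → padding 2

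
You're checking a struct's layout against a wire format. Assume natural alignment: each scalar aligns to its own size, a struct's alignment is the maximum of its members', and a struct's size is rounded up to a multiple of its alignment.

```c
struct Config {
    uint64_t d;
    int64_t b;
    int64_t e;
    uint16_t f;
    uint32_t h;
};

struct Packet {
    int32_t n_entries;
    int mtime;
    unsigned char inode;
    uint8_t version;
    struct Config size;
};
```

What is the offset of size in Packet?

Config: @0: d [8B, align 8] → 8; @8: b [8B, align 8] → 16; @16: e [8B, align 8] → 24; @24: f [2B, align 2] → 26; +2 pad (align 4); @28: h [4B, align 4] → 32; size 32, align 8
@0: n_entries [4B, align 4] → 4
@4: mtime [4B, align 4] → 8
@8: inode [1B, align 1] → 9
@9: version [1B, align 1] → 10
+6 pad (align 8)
@16: size [32B, align 8] → 48

16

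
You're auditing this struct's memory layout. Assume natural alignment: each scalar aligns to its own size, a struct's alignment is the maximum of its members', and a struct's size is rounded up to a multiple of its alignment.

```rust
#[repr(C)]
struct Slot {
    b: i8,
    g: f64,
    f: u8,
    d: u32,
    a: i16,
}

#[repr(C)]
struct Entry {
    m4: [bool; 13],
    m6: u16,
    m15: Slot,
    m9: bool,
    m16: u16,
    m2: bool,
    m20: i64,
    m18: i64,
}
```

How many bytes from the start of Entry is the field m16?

Slot: b at 0 (size 1, align 1) → ends 1; pad 7 to align 8 for g; g at 8 (size 8, align 8) → ends 16; f at 16 (size 1, align 1) → ends 17; pad 3 to align 4 for d; d at 20 (size 4, align 4) → ends 24; a at 24 (size 2, align 2) → ends 26; tail pad 6 to reach multiple of 8; total 32 bytes, alignment 8
m4 at 0 (size 13, align 1) → ends 13
pad 1 to align 2 for m6
m6 at 14 (size 2, align 2) → ends 16
m15 at 16 (size 32, align 8) → ends 48
m9 at 48 (size 1, align 1) → ends 49
pad 1 to align 2 for m16
m16 at 50 (size 2, align 2) → ends 52

50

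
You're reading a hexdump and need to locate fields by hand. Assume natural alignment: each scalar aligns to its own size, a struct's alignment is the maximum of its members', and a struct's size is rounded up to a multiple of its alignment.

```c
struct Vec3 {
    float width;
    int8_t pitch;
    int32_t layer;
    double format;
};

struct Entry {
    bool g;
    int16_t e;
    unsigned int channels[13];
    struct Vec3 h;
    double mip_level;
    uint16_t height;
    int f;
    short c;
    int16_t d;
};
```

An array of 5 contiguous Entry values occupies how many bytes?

520

Vec3: 0..4  width  (4B, 4-aligned); 4..5  pitch  (1B, 1-aligned); 5..8  -- padding (3B); 8..12  layer  (4B, 4-aligned); 12..16  -- padding (4B); 16..24  format  (8B, 8-aligned); sizeof = 24, alignof = 8
0..1  g  (1B, 1-aligned)
1..2  -- padding (1B)
2..4  e  (2B, 2-aligned)
4..56  channels  (52B, 4-aligned)
56..80  h  (24B, 8-aligned)
80..88  mip_level  (8B, 8-aligned)
88..90  height  (2B, 2-aligned)
90..92  -- padding (2B)
92..96  f  (4B, 4-aligned)
96..98  c  (2B, 2-aligned)
98..100  d  (2B, 2-aligned)
100..104  -- tail padding (4B)
sizeof = 104, alignof = 8
array of 5: 5 × 104 = 520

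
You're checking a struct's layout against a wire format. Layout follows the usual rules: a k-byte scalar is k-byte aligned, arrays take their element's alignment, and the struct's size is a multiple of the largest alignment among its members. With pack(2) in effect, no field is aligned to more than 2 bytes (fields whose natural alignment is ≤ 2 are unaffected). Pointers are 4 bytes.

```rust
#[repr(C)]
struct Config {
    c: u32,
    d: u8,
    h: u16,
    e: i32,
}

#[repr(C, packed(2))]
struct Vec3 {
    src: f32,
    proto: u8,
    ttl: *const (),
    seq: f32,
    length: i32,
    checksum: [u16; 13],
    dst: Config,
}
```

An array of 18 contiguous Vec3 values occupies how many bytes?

1008

Config: c at 0 (size 4, align 4) → ends 4; d at 4 (size 1, align 1) → ends 5; pad 1 to align 2 for h; h at 6 (size 2, align 2) → ends 8; e at 8 (size 4, align 4) → ends 12; total 12 bytes, alignment 4
src at 0 (size 4, align 2) → ends 4
proto at 4 (size 1, align 1) → ends 5
pad 1 to align 2 for ttl
ttl at 6 (size 4, align 2) → ends 10
seq at 10 (size 4, align 2) → ends 14
length at 14 (size 4, align 2) → ends 18
checksum at 18 (size 26, align 2) → ends 44
dst at 44 (size 12, align 2) → ends 56
total 56 bytes, alignment 2
array of 18: 18 × 56 = 1008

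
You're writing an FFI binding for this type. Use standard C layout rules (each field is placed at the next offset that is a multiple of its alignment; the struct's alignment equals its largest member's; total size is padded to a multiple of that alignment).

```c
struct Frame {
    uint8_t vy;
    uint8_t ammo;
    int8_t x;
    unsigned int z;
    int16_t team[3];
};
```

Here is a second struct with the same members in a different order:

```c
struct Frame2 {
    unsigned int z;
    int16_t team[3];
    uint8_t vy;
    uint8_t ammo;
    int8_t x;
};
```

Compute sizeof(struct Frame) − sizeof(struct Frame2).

0..1  vy  (1B, 1-aligned)
1..2  ammo  (1B, 1-aligned)
2..3  x  (1B, 1-aligned)
3..4  -- padding (1B)
4..8  z  (4B, 4-aligned)
8..14  team  (6B, 2-aligned)
14..16  -- tail padding (2B)
sizeof = 16, alignof = 4
— Frame2 —
0..4  z  (4B, 4-aligned)
4..10  team  (6B, 2-aligned)
10..11  vy  (1B, 1-aligned)
11..12  ammo  (1B, 1-aligned)
12..13  x  (1B, 1-aligned)
13..16  -- tail padding (3B)
sizeof = 16, alignof = 4
16 − 16 = 0

0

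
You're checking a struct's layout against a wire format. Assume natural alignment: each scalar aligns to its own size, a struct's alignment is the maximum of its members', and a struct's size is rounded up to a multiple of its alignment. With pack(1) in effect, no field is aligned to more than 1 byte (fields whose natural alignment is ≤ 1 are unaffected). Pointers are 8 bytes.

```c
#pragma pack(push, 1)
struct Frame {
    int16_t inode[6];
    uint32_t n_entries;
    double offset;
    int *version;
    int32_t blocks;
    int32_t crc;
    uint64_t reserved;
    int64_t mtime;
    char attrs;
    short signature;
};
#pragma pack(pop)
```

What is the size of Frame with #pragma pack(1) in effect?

@0: inode [12B, align 1] → 12
@12: n_entries [4B, align 1] → 16
@16: offset [8B, align 1] → 24
@24: version [8B, align 1] → 32
@32: blocks [4B, align 1] → 36
@36: crc [4B, align 1] → 40
@40: reserved [8B, align 1] → 48
@48: mtime [8B, align 1] → 56
@56: attrs [1B, align 1] → 57
@57: signature [2B, align 1] → 59
size 59, align 1

59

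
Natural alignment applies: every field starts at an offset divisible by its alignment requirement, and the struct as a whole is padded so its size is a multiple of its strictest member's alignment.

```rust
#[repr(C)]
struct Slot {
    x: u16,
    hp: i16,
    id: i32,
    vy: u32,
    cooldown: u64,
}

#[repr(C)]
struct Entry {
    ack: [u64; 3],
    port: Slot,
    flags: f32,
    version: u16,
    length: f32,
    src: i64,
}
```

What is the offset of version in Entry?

52

Slot: x at 0 (size 2, align 2) → ends 2; hp at 2 (size 2, align 2) → ends 4; id at 4 (size 4, align 4) → ends 8; vy at 8 (size 4, align 4) → ends 12; pad 4 to align 8 for cooldown; cooldown at 16 (size 8, align 8) → ends 24; total 24 bytes, alignment 8
ack at 0 (size 24, align 8) → ends 24
port at 24 (size 24, align 8) → ends 48
flags at 48 (size 4, align 4) → ends 52
version at 52 (size 2, align 2) → ends 54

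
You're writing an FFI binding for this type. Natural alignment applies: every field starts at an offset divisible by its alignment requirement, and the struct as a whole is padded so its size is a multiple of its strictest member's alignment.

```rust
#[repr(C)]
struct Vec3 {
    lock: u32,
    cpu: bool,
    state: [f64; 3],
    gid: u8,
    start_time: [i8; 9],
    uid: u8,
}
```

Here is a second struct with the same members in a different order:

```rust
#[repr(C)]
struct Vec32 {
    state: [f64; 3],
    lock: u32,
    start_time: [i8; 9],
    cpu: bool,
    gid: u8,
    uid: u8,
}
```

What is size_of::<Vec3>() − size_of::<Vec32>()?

@0: lock [4B, align 4] → 4
@4: cpu [1B, align 1] → 5
+3 pad (align 8)
@8: state [24B, align 8] → 32
@32: gid [1B, align 1] → 33
@33: start_time [9B, align 1] → 42
@42: uid [1B, align 1] → 43
+5 tail pad (align 8)
size 48, align 8
— Vec32 —
@0: state [24B, align 8] → 24
@24: lock [4B, align 4] → 28
@28: start_time [9B, align 1] → 37
@37: cpu [1B, align 1] → 38
@38: gid [1B, align 1] → 39
@39: uid [1B, align 1] → 40
size 40, align 8
48 − 40 = 8

8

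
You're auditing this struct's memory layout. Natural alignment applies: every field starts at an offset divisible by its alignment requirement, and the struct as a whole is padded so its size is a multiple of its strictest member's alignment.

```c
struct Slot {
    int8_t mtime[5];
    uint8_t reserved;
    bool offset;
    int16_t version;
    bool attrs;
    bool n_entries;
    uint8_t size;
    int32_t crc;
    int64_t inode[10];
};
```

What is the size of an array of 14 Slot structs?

1456

@0: mtime [5B, align 1] → 5
@5: reserved [1B, align 1] → 6
@6: offset [1B, align 1] → 7
+1 pad (align 2)
@8: version [2B, align 2] → 10
@10: attrs [1B, align 1] → 11
@11: n_entries [1B, align 1] → 12
@12: size [1B, align 1] → 13
+3 pad (align 4)
@16: crc [4B, align 4] → 20
+4 pad (align 8)
@24: inode [80B, align 8] → 104
size 104, align 8
array of 14: 14 × 104 = 1456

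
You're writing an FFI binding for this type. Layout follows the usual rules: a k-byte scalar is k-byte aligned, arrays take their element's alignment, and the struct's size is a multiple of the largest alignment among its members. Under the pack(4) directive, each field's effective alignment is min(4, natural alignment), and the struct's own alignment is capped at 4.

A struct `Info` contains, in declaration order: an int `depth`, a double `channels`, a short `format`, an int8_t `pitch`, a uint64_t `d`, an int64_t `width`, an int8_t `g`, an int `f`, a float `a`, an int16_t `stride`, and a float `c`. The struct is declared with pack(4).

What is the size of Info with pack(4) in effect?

52

depth at 0 (size 4, align 4) → ends 4
channels at 4 (size 8, align 4) → ends 12
format at 12 (size 2, align 2) → ends 14
pitch at 14 (size 1, align 1) → ends 15
pad 1 to align 4 for d
d at 16 (size 8, align 4) → ends 24
width at 24 (size 8, align 4) → ends 32
g at 32 (size 1, align 1) → ends 33
pad 3 to align 4 for f
f at 36 (size 4, align 4) → ends 40
a at 40 (size 4, align 4) → ends 44
stride at 44 (size 2, align 2) → ends 46
pad 2 to align 4 for c
c at 48 (size 4, align 4) → ends 52
total 52 bytes, alignment 4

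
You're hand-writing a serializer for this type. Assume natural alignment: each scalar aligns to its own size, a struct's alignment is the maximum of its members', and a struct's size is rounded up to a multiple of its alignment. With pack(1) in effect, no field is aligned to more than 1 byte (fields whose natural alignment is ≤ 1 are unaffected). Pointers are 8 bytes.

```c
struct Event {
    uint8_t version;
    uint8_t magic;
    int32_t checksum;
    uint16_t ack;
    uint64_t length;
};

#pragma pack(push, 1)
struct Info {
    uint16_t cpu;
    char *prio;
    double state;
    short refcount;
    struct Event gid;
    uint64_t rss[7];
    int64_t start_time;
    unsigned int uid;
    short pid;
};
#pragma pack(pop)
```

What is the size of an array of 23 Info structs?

2622

Event: @0: version [1B, align 1] → 1; @1: magic [1B, align 1] → 2; +2 pad (align 4); @4: checksum [4B, align 4] → 8; @8: ack [2B, align 2] → 10; +6 pad (align 8); @16: length [8B, align 8] → 24; size 24, align 8
@0: cpu [2B, align 1] → 2
@2: prio [8B, align 1] → 10
@10: state [8B, align 1] → 18
@18: refcount [2B, align 1] → 20
@20: gid [24B, align 1] → 44
@44: rss [56B, align 1] → 100
@100: start_time [8B, align 1] → 108
@108: uid [4B, align 1] → 112
@112: pid [2B, align 1] → 114
size 114, align 1
array of 23: 23 × 114 = 2622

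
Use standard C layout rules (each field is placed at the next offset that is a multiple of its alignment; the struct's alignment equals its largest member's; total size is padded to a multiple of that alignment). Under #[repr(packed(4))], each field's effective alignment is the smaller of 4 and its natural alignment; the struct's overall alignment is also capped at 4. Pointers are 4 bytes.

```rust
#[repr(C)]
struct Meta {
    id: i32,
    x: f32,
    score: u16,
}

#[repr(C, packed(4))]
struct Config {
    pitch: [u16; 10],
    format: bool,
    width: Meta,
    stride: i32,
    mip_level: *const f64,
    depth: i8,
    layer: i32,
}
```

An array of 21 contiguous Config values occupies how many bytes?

1092

Meta: 0..4  id  (4B, 4-aligned); 4..8  x  (4B, 4-aligned); 8..10  score  (2B, 2-aligned); 10..12  -- tail padding (2B); sizeof = 12, alignof = 4
0..20  pitch  (20B, 2-aligned)
20..21  format  (1B, 1-aligned)
21..24  -- padding (3B)
24..36  width  (12B, 4-aligned)
36..40  stride  (4B, 4-aligned)
40..44  mip_level  (4B, 4-aligned)
44..45  depth  (1B, 1-aligned)
45..48  -- padding (3B)
48..52  layer  (4B, 4-aligned)
sizeof = 52, alignof = 4
array of 21: 21 × 52 = 1092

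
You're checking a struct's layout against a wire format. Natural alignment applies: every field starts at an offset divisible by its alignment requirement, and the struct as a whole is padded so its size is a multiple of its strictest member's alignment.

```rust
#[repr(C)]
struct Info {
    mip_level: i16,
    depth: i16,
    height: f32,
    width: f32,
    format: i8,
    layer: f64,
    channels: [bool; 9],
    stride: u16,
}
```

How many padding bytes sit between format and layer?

3

mip_level at 0 (size 2, align 2) → ends 2
depth at 2 (size 2, align 2) → ends 4
height at 4 (size 4, align 4) → ends 8
width at 8 (size 4, align 4) → ends 12
format at 12 (size 1, align 1) → ends 13
pad 3 to align 8 for layer
layer at 16 (size 8, align 8) → ends 24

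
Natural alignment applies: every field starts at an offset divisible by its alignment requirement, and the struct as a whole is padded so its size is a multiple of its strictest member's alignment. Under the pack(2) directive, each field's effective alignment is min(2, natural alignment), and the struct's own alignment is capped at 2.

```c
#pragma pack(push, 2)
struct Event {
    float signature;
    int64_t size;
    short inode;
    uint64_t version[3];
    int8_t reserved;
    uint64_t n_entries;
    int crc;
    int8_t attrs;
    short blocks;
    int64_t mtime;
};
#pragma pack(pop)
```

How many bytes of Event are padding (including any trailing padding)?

signature at 0 (size 4, align 2) → ends 4
size at 4 (size 8, align 2) → ends 12
inode at 12 (size 2, align 2) → ends 14
version at 14 (size 24, align 2) → ends 38
reserved at 38 (size 1, align 1) → ends 39
pad 1 to align 2 for n_entries
n_entries at 40 (size 8, align 2) → ends 48
crc at 48 (size 4, align 2) → ends 52
attrs at 52 (size 1, align 1) → ends 53
pad 1 to align 2 for blocks
blocks at 54 (size 2, align 2) → ends 56
mtime at 56 (size 8, align 2) → ends 64
total 64 bytes, alignment 2
data bytes 62, size 64 → padding 2

2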